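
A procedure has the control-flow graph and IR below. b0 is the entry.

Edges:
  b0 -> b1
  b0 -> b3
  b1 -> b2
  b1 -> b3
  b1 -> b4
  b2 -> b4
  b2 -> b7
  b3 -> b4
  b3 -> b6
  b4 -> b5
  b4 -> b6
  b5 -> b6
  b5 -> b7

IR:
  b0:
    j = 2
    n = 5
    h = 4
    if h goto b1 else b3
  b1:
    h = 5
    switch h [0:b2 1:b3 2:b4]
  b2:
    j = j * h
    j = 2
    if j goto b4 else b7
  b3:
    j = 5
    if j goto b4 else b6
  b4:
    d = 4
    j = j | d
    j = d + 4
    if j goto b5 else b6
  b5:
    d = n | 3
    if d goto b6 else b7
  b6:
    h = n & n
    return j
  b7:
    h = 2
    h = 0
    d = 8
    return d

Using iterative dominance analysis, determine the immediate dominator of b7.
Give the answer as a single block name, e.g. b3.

Answer: b0

Working:
idom tree: b1←b0 b2←b1 b3←b0 b4←b0 b5←b4 b6←b0 b7←b0
Dom∩ at merges:
  b3: preds {b0,b1}: {b0} ∩ {b0,b1} = {b0}; idom=b0
  b4: preds {b1,b2,b3}: {b0,b1} ∩ {b0,b1,b2} ∩ {b0,b3} = {b0}; idom=b0
  b6: preds {b3,b4,b5}: {b0,b3} ∩ {b0,b4} ∩ {b0,b4,b5} = {b0}; idom=b0
  b7: preds {b2,b5}: {b0,b1,b2} ∩ {b0,b4,b5} = {b0}; idom=b0

idom(b7) = b0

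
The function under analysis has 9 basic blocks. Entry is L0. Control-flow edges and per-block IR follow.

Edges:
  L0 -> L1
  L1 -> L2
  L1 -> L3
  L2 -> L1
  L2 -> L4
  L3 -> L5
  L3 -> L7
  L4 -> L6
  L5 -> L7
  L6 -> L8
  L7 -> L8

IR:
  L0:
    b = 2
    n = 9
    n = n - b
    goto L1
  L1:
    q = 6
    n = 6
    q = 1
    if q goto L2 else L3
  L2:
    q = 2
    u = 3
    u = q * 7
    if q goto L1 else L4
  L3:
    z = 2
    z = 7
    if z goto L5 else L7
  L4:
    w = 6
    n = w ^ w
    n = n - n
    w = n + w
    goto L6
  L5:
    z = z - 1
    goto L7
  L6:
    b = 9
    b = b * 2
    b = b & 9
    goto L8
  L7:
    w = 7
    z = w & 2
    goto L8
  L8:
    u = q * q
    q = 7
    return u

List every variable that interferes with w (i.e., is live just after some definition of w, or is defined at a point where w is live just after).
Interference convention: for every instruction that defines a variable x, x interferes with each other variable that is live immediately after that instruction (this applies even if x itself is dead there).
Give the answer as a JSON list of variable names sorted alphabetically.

Answer: ["n", "q"]

Derivation:
Per-block:
  L0 def {b,n} use ∅
  L1 def {n,q} use ∅
  L2 def {q,u} use ∅
  L3 def {z} use ∅
  L4 def {n,w} use ∅
  L5 def {z} use {z}
  L6 def {b} use ∅
  L7 def {w,z} use ∅
  L8 def {q,u} use {q}

Live sets:
  L0 li=∅ lo=∅
  L1 li=∅ lo={q}
  L2 li=∅ lo={q}
  L3 li={q} lo={q,z}
  L4 li={q} lo={q}
  L5 li={q,z} lo={q}
  L6 li={q} lo={q}
  L7 li={q} lo={q}
  L8 li={q} lo=∅

Interfere edges:
  b↔{n,q}
  n↔{b,q,w}
  q↔{b,n,u,w,z}
  u↔{q}
  w↔{n,q}
  z↔{q}

N(w) = ["n", "q"]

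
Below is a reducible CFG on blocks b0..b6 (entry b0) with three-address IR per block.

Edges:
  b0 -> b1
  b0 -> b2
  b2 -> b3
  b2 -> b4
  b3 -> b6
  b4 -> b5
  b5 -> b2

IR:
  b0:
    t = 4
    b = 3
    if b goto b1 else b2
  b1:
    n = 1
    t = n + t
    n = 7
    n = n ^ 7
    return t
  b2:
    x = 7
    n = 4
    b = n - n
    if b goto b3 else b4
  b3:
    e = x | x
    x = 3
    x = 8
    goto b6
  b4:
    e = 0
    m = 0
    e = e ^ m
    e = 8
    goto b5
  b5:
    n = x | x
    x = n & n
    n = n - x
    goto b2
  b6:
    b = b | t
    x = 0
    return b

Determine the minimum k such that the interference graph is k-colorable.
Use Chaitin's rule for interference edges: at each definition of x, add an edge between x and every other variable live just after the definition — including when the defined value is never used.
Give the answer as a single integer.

Answer: 4

Derivation:
Per-block:
  b0: def={b,t} ue=∅
  b1: def={n,t} ue={t}
  b2: def={b,n,x} ue=∅
  b3: def={e,x} ue={x}
  b4: def={e,m} ue=∅
  b5: def={n,x} ue={x}
  b6: def={b,x} ue={b,t}

Backward fixpoint:
  b0 li=∅ lo={t}
  b1 li={t} lo=∅
  b2 li={t} lo={b,t,x}
  b3 li={b,t,x} lo={b,t}
  b4 li={t,x} lo={t,x}
  b5 li={t,x} lo={t}
  b6 li={b,t} lo=∅

Conflict graph:
  b: {e,t,x}
  e: {b,m,t,x}
  m: {e,t,x}
  n: {t,x}
  t: {b,e,m,n,x}
  x: {b,e,m,n,t}

Chromatic number:
  lower bound: {b,e,t,x} mutually conflict ⇒ χ ≥ 4
  assign b→c3 e→c2 m→c3 n→c2 t→c0 x→c1 — no edge inside a register ⇒ χ ≤ 4
  χ = 4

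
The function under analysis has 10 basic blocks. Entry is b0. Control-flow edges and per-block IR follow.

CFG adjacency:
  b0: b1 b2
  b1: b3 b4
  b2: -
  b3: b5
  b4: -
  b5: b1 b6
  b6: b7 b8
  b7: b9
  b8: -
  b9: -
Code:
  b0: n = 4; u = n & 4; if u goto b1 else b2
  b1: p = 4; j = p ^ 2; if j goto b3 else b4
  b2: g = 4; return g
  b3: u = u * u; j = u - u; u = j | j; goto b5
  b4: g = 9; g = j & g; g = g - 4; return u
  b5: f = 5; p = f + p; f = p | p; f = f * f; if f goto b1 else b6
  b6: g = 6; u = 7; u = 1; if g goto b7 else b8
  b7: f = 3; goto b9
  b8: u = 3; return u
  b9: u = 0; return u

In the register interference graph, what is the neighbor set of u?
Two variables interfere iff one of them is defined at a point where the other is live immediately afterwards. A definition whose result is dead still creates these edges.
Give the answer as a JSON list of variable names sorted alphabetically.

def/use:
  b0 def {n,u} use ∅
  b1 def {j,p} use ∅
  b2 def {g} use ∅
  b3 def {j,u} use {u}
  b4 def {g} use {j,u}
  b5 def {f,p} use {p}
  b6 def {g,u} use ∅
  b7 def {f} use ∅
  b8 def {u} use ∅
  b9 def {u} use ∅

Backward fixpoint:
  b0 li=∅ lo={u}
  b1 li={u} lo={j,p,u}
  b2 li=∅ lo=∅
  b3 li={p,u} lo={p,u}
  b4 li={j,u} lo=∅
  b5 li={p,u} lo={u}
  b6 li=∅ lo=∅
  b7 li=∅ lo=∅
  b8 li=∅ lo=∅
  b9 li=∅ lo=∅

Interfere edges:
  f↔{p,u}
  g↔{j,u}
  j↔{g,p,u}
  n↔∅
  p↔{f,j,u}
  u↔{f,g,j,p}

N(u) = ["f", "g", "j", "p"]

Answer: ["f", "g", "j", "p"]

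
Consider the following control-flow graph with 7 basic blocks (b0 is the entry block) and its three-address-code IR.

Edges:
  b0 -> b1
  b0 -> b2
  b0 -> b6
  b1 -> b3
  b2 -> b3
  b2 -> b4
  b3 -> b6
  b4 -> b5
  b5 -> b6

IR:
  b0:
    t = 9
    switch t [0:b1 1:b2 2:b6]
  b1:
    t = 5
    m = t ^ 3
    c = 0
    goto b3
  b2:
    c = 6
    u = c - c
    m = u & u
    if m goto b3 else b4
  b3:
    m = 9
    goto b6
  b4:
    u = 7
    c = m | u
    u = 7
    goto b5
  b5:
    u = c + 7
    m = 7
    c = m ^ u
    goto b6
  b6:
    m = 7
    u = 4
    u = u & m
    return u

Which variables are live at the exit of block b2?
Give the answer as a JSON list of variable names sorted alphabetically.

def/use:
  b0 def {t} use ∅
  b1 def {c,m,t} use ∅
  b2 def {c,m,u} use ∅
  b3 def {m} use ∅
  b4 def {c,u} use {m}
  b5 def {c,m,u} use {c}
  b6 def {m,u} use ∅

Liveness:
  b0 li=∅ lo=∅
  b1 li=∅ lo=∅
  b2 li=∅ lo={m}
  b3 li=∅ lo=∅
  b4 li={m} lo={c}
  b5 li={c} lo=∅
  b6 li=∅ lo=∅

live-out(b2) = ["m"]

Answer: ["m"]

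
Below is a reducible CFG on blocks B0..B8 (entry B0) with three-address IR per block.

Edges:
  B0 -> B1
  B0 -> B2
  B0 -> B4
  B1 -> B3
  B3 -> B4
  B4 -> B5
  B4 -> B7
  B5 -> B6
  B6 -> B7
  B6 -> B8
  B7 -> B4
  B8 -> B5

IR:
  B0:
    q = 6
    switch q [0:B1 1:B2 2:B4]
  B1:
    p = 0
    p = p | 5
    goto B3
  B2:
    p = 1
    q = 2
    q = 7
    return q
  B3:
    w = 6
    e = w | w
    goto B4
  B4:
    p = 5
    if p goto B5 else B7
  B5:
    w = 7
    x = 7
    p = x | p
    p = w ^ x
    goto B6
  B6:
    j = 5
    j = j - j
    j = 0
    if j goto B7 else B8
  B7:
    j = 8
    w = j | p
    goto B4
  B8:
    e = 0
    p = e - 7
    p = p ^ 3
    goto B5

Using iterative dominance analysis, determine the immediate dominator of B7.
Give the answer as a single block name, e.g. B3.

idom tree: B1←B0 B2←B0 B3←B1 B4←B0 B5←B4 B6←B5 B7←B4 B8←B6
Join-block Dom:
  B4: preds {B0,B3,B7}: {B0} ∩ {B0,B1,B3} ∩ {B0,B4,B7} = {B0}; idom=B0
  B5: preds {B4,B8}: {B0,B4} ∩ {B0,B4,B5,B6,B8} = {B0,B4}; idom=B4
  B7: preds {B4,B6}: {B0,B4} ∩ {B0,B4,B5,B6} = {B0,B4}; idom=B4

idom(B7) = B4

Answer: B4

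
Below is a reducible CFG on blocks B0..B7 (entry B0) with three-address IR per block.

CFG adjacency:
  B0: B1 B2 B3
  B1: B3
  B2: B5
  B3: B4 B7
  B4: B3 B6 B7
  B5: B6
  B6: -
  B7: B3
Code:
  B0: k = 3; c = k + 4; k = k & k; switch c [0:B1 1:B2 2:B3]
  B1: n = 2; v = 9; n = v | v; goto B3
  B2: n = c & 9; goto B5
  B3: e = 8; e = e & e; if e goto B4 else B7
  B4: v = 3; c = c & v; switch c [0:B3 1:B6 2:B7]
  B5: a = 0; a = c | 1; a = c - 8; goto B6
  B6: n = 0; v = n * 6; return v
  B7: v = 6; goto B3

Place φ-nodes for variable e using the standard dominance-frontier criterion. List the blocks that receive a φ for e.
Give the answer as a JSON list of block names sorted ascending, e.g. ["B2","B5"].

Answer: ["B3", "B6"]

Derivation:
idom tree: B1←B0 B2←B0 B3←B0 B4←B3 B5←B2 B6←B0 B7←B3
Join-block Dom:
  B3: preds {B0,B1,B4,B7}: {B0} ∩ {B0,B1} ∩ {B0,B3,B4} ∩ {B0,B3,B7} = {B0}; idom=B0
  B6: preds {B4,B5}: {B0,B3,B4} ∩ {B0,B2,B5} = {B0}; idom=B0
  B7: preds {B3,B4}: {B0,B3} ∩ {B0,B3,B4} = {B0,B3}; idom=B3

DF derivation:
  B3←B0: walk · to B0
  B3←B1: walk B1 to B0
  B3←B4: walk B4→B3 to B0
  B3←B7: walk B7→B3 to B0
  B6←B4: walk B4→B3 to B0
  B6←B5: walk B5→B2 to B0
  B7←B3: walk · to B3
  B7←B4: walk B4 to B3
  B0 → ∅
  B1 → {B3}
  B2 → {B6}
  B3 → {B3,B6}
  B4 → {B3,B6,B7}
  B5 → {B6}
  B6 → ∅
  B7 → {B3}

φ for e: defs {B3}
  DF⁺ = {B3,B6}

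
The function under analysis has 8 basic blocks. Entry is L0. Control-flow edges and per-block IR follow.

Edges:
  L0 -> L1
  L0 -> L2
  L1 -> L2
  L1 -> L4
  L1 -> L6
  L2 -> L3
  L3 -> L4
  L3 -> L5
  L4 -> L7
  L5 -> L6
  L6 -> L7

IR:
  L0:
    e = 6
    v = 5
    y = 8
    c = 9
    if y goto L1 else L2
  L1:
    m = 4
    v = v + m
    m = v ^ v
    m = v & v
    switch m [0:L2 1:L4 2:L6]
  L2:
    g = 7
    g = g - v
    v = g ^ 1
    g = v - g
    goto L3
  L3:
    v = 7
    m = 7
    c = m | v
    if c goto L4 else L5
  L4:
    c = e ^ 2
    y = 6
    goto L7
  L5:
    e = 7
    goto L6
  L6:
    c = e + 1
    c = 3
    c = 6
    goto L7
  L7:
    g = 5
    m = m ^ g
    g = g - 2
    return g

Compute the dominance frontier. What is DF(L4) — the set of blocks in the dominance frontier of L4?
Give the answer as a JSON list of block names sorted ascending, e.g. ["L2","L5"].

idom tree: L1←L0 L2←L0 L3←L2 L4←L0 L5←L3 L6←L0 L7←L0
Join-block Dom:
  L2: preds {L0,L1}: {L0} ∩ {L0,L1} = {L0}; idom=L0
  L4: preds {L1,L3}: {L0,L1} ∩ {L0,L2,L3} = {L0}; idom=L0
  L6: preds {L1,L5}: {L0,L1} ∩ {L0,L2,L3,L5} = {L0}; idom=L0
  L7: preds {L4,L6}: {L0,L4} ∩ {L0,L6} = {L0}; idom=L0

DF derivation:
  L2←L0: walk · to L0
  L2←L1: walk L1 to L0
  L4←L1: walk L1 to L0
  L4←L3: walk L3→L2 to L0
  L6←L1: walk L1 to L0
  L6←L5: walk L5→L3→L2 to L0
  L7←L4: walk L4 to L0
  L7←L6: walk L6 to L0
  DF(L0)=∅
  DF(L1)={L2,L4,L6}
  DF(L2)={L4,L6}
  DF(L3)={L4,L6}
  DF(L4)={L7}
  DF(L5)={L6}
  DF(L6)={L7}
  DF(L7)=∅

DF(L4) = ["L7"]

Answer: ["L7"]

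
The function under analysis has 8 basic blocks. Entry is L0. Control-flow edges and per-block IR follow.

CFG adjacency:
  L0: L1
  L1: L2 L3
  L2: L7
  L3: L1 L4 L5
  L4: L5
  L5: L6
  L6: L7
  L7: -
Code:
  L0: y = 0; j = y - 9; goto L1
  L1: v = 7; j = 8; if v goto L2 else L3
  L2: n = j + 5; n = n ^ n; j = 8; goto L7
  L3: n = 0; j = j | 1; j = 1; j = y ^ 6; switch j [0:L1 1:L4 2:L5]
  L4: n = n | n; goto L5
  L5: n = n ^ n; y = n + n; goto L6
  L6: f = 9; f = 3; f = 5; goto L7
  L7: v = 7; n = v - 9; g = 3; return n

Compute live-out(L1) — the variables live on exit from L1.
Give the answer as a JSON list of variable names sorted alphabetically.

Block summaries:
  L0 def {j,y} use ∅
  L1 def {j,v} use ∅
  L2 def {j,n} use {j}
  L3 def {j,n} use {j,y}
  L4 def {n} use {n}
  L5 def {n,y} use {n}
  L6 def {f} use ∅
  L7 def {g,n,v} use ∅

Backward fixpoint:
  L0: in=∅ out={y}
  L1: in={y} out={j,y}
  L2: in={j} out=∅
  L3: in={j,y} out={n,y}
  L4: in={n} out={n}
  L5: in={n} out=∅
  L6: in=∅ out=∅
  L7: in=∅ out=∅

live-out(L1) = ["j", "y"]

Answer: ["j", "y"]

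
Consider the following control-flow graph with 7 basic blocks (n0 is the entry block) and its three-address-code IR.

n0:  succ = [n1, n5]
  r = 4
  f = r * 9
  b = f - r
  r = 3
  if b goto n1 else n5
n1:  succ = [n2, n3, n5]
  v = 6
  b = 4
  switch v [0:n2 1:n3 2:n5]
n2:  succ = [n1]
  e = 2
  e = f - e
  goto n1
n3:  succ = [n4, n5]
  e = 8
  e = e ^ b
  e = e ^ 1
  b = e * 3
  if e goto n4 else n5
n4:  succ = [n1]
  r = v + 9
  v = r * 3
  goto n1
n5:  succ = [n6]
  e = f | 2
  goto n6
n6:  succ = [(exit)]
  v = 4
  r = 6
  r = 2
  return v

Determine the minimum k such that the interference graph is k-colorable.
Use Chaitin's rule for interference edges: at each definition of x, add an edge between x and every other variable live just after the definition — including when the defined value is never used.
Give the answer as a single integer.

Block summaries:
  n0: {b,f,r} / ∅
  n1: {b,v} / ∅
  n2: {e} / {f}
  n3: {b,e} / {b}
  n4: {r,v} / {v}
  n5: {e} / {f}
  n6: {r,v} / ∅

Liveness:
  n0 li=∅ lo={f}
  n1 li={f} lo={b,f,v}
  n2 li={f} lo={f}
  n3 li={b,f,v} lo={f,v}
  n4 li={f,v} lo={f}
  n5 li={f} lo=∅
  n6 li=∅ lo=∅

Interfere edges:
  b — {e,f,r,v}
  e — {b,f,v}
  f — {b,e,r,v}
  r — {b,f,v}
  v — {b,e,f,r}

Registers:
  clique {b,e,f,v} ⇒ need ≥ 4
  4-colouring: c0={b}  c1={f}  c2={v}  c3={e,r}
  χ = 4

Answer: 4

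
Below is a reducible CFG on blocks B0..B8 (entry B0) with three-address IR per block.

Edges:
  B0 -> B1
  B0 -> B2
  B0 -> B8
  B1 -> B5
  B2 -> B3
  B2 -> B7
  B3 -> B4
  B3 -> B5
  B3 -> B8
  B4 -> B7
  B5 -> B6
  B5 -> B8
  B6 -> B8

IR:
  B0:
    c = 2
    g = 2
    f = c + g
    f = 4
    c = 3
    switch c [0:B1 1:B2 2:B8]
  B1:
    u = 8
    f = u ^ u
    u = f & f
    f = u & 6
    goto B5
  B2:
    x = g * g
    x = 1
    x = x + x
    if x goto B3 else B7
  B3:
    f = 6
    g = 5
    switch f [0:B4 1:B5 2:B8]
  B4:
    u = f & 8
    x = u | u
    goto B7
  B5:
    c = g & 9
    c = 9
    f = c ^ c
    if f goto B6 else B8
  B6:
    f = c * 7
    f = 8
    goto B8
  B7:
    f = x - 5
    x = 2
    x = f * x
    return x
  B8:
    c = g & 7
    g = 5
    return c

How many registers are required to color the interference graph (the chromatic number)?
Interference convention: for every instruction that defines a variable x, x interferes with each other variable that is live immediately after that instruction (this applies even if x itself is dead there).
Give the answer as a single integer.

Per-block:
  B0 def {c,f,g} use ∅
  B1 def {f,u} use ∅
  B2 def {x} use {g}
  B3 def {f,g} use ∅
  B4 def {u,x} use {f}
  B5 def {c,f} use {g}
  B6 def {f} use {c}
  B7 def {f,x} use {x}
  B8 def {c,g} use {g}

Liveness:
  B0 li=∅ lo={g}
  B1 li={g} lo={g}
  B2 li={g} lo={x}
  B3 li=∅ lo={f,g}
  B4 li={f} lo={x}
  B5 li={g} lo={c,g}
  B6 li={c,g} lo={g}
  B7 li={x} lo=∅
  B8 li={g} lo=∅

Interfere edges:
  c: {f,g}
  f: {c,g,x}
  g: {c,f,u}
  u: {g}
  x: {f}

Registers:
  lower bound: {c,f,g} mutually conflict ⇒ χ ≥ 3
  assign c→r2 f→r0 g→r1 u→r0 x→r1 — no edge inside a register ⇒ χ ≤ 3
  χ = 3

Answer: 3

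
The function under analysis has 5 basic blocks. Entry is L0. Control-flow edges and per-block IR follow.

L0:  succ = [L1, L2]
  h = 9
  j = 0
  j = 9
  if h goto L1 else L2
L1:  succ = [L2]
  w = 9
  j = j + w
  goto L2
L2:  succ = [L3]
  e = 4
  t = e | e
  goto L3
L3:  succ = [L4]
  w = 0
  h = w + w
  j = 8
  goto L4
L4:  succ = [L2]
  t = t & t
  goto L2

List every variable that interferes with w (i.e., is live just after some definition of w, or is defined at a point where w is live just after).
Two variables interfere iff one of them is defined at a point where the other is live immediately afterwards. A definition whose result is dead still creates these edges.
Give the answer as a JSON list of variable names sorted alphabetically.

def/use:
  L0: {h,j} / ∅
  L1: {j,w} / {j}
  L2: {e,t} / ∅
  L3: {h,j,w} / ∅
  L4: {t} / {t}

Liveness:
  live L0: ∅→{j}
  live L1: {j}→∅
  live L2: ∅→{t}
  live L3: {t}→{t}
  live L4: {t}→∅

Interference:
  e: ∅
  h: {j,t}
  j: {h,t,w}
  t: {h,j,w}
  w: {j,t}

N(w) = ["j", "t"]

Answer: ["j", "t"]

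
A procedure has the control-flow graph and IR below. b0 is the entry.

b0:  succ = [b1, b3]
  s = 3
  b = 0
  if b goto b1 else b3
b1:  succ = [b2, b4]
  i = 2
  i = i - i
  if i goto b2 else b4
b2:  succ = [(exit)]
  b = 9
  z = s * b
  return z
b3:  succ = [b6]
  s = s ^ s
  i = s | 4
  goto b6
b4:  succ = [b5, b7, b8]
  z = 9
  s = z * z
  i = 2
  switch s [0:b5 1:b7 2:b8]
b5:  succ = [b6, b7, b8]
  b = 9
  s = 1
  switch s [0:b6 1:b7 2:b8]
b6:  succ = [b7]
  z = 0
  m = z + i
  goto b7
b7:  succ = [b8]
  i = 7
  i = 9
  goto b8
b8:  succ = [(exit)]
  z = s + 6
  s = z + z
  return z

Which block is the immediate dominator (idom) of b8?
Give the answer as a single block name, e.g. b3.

idom tree: b1←b0 b2←b1 b3←b0 b4←b1 b5←b4 b6←b0 b7←b0 b8←b0
Dom at joins:
  b6: preds {b3,b5}: {b0,b3} ∩ {b0,b1,b4,b5} = {b0}; idom=b0
  b7: preds {b4,b5,b6}: {b0,b1,b4} ∩ {b0,b1,b4,b5} ∩ {b0,b6} = {b0}; idom=b0
  b8: preds {b4,b5,b7}: {b0,b1,b4} ∩ {b0,b1,b4,b5} ∩ {b0,b7} = {b0}; idom=b0

idom(b8) = b0

Answer: b0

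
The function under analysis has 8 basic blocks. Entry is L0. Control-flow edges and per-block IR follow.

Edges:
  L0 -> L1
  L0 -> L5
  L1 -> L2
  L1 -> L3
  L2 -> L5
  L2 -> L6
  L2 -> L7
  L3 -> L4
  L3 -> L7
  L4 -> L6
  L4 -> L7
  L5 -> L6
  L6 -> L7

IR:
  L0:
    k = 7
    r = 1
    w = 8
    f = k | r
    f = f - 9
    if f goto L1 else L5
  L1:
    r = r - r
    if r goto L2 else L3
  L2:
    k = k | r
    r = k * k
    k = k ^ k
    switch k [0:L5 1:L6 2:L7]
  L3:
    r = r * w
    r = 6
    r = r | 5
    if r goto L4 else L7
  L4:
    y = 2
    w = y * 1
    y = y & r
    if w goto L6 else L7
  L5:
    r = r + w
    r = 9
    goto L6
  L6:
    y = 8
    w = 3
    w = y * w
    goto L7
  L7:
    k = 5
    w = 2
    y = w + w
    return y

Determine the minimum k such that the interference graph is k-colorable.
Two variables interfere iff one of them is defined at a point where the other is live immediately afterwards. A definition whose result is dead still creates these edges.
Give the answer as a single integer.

Answer: 4

Derivation:
Per-block:
  L0 def {f,k,r,w} use ∅
  L1 def {r} use {r}
  L2 def {k,r} use {k,r}
  L3 def {r} use {r,w}
  L4 def {w,y} use {r}
  L5 def {r} use {r,w}
  L6 def {w,y} use ∅
  L7 def {k,w,y} use ∅

Liveness:
  L0 li=∅ lo={k,r,w}
  L1 li={k,r,w} lo={k,r,w}
  L2 li={k,r,w} lo={r,w}
  L3 li={r,w} lo={r}
  L4 li={r} lo=∅
  L5 li={r,w} lo=∅
  L6 li=∅ lo=∅
  L7 li=∅ lo=∅

Interference:
  f — {k,r,w}
  k — {f,r,w}
  r — {f,k,w,y}
  w — {f,k,r,y}
  y — {r,w}

Colouring:
  {f,k,r,w} pairwise interfere (4-clique) ⇒ χ ≥ 4
  4-colouring: R0={r}  R1={w}  R2={f,y}  R3={k}
  χ = 4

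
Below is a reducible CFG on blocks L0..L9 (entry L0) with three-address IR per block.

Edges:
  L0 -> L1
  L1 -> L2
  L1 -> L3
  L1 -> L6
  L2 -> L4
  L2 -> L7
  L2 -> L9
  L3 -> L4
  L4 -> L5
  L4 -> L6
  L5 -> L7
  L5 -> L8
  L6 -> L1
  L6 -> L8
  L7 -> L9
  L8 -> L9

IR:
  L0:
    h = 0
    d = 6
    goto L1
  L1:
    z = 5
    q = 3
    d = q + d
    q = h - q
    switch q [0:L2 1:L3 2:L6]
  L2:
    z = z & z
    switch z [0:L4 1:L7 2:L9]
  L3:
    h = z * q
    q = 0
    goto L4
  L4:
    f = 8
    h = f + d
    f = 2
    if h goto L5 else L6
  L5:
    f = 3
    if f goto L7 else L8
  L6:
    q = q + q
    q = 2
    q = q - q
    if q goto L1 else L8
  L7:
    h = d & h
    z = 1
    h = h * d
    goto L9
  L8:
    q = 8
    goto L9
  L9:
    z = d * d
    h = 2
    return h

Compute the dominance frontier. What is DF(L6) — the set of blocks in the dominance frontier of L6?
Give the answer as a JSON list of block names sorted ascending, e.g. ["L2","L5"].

idom tree: L1←L0 L2←L1 L3←L1 L4←L1 L5←L4 L6←L1 L7←L1 L8←L1 L9←L1
Dom at joins:
  L1: preds {L0,L6}: {L0} ∩ {L0,L1,L6} = {L0}; idom=L0
  L4: preds {L2,L3}: {L0,L1,L2} ∩ {L0,L1,L3} = {L0,L1}; idom=L1
  L6: preds {L1,L4}: {L0,L1} ∩ {L0,L1,L4} = {L0,L1}; idom=L1
  L7: preds {L2,L5}: {L0,L1,L2} ∩ {L0,L1,L4,L5} = {L0,L1}; idom=L1
  L8: preds {L5,L6}: {L0,L1,L4,L5} ∩ {L0,L1,L6} = {L0,L1}; idom=L1
  L9: preds {L2,L7,L8}: {L0,L1,L2} ∩ {L0,L1,L7} ∩ {L0,L1,L8} = {L0,L1}; idom=L1

DF derivation:
  L1←L0: walk · to L0
  L1←L6: walk L6→L1 to L0
  L4←L2: walk L2 to L1
  L4←L3: walk L3 to L1
  L6←L1: walk · to L1
  L6←L4: walk L4 to L1
  L7←L2: walk L2 to L1
  L7←L5: walk L5→L4 to L1
  L8←L5: walk L5→L4 to L1
  L8←L6: walk L6 to L1
  L9←L2: walk L2 to L1
  L9←L7: walk L7 to L1
  L9←L8: walk L8 to L1
  L0: DF=∅
  L1: DF={L1}
  L2: DF={L4,L7,L9}
  L3: DF={L4}
  L4: DF={L6,L7,L8}
  L5: DF={L7,L8}
  L6: DF={L1,L8}
  L7: DF={L9}
  L8: DF={L9}
  L9: DF=∅

DF(L6) = ["L1", "L8"]

Answer: ["L1", "L8"]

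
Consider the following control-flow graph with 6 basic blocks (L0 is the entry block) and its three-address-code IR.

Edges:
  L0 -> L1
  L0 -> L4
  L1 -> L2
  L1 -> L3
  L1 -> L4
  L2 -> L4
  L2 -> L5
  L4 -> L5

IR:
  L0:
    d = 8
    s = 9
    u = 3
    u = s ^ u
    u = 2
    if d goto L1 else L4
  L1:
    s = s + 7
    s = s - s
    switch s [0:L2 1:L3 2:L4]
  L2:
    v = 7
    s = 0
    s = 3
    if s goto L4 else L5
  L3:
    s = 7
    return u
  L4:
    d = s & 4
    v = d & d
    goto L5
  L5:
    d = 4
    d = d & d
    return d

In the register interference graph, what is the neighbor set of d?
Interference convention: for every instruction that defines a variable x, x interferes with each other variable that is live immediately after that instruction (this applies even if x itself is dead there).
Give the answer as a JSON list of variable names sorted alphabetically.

Answer: ["s", "u"]

Analysis:
Block summaries:
  L0: def={d,s,u} ue=∅
  L1: def={s} ue={s}
  L2: def={s,v} ue=∅
  L3: def={s} ue={u}
  L4: def={d,v} ue={s}
  L5: def={d} ue=∅

Live sets:
  L0 li=∅ lo={s,u}
  L1 li={s,u} lo={s,u}
  L2 li=∅ lo={s}
  L3 li={u} lo=∅
  L4 li={s} lo=∅
  L5 li=∅ lo=∅

Interference:
  d↔{s,u}
  s↔{d,u}
  u↔{d,s}
  v↔∅

N(d) = ["s", "u"]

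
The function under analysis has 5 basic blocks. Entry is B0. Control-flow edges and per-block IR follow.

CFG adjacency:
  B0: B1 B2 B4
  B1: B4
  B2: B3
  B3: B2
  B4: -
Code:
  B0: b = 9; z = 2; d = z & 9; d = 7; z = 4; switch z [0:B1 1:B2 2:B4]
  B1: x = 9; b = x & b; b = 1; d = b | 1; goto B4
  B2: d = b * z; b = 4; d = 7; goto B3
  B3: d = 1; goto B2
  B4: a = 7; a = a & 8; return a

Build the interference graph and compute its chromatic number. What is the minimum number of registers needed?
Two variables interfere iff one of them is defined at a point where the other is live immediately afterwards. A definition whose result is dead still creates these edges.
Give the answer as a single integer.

Answer: 3

Analysis:
Block summaries:
  B0: {b,d,z} / ∅
  B1: {b,d,x} / {b}
  B2: {b,d} / {b,z}
  B3: {d} / ∅
  B4: {a} / ∅

Live sets:
  B0: in=∅ out={b,z}
  B1: in={b} out=∅
  B2: in={b,z} out={b,z}
  B3: in={b,z} out={b,z}
  B4: in=∅ out=∅

Conflict graph:
  a↔∅
  b↔{d,x,z}
  d↔{b,z}
  x↔{b}
  z↔{b,d}

Registers:
  {b,d,z} pairwise interfere (3-clique) ⇒ χ ≥ 3
  3-colouring: r0={a,b}  r1={d,x}  r2={z}
  χ = 3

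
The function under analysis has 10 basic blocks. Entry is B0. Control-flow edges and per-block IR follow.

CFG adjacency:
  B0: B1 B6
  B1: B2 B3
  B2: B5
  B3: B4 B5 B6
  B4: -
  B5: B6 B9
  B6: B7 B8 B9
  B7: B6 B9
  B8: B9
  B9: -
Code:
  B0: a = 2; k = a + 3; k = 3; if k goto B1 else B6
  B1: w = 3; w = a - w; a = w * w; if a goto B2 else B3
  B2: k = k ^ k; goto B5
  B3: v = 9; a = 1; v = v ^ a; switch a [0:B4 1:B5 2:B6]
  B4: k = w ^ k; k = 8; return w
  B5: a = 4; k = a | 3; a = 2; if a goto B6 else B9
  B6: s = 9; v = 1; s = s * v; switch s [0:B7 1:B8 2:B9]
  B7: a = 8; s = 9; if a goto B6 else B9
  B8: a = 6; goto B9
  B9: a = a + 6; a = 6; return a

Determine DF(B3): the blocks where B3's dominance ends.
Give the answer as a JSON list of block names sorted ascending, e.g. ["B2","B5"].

idom tree: B1←B0 B2←B1 B3←B1 B4←B3 B5←B1 B6←B0 B7←B6 B8←B6 B9←B0
Join-block Dom:
  B5: preds {B2,B3}: {B0,B1,B2} ∩ {B0,B1,B3} = {B0,B1}; idom=B1
  B6: preds {B0,B3,B5,B7}: {B0} ∩ {B0,B1,B3} ∩ {B0,B1,B5} ∩ {B0,B6,B7} = {B0}; idom=B0
  B9: preds {B5,B6,B7,B8}: {B0,B1,B5} ∩ {B0,B6} ∩ {B0,B6,B7} ∩ {B0,B6,B8} = {B0}; idom=B0

DF derivation:
  join B5 pred B2: B2 stop@B1
  join B5 pred B3: B3 stop@B1
  join B6 pred B0: · stop@B0
  join B6 pred B3: B3→B1 stop@B0
  join B6 pred B5: B5→B1 stop@B0
  join B6 pred B7: B7→B6 stop@B0
  join B9 pred B5: B5→B1 stop@B0
  join B9 pred B6: B6 stop@B0
  join B9 pred B7: B7→B6 stop@B0
  join B9 pred B8: B8→B6 stop@B0
  B0 → ∅
  B1 → {B6,B9}
  B2 → {B5}
  B3 → {B5,B6}
  B4 → ∅
  B5 → {B6,B9}
  B6 → {B6,B9}
  B7 → {B6,B9}
  B8 → {B9}
  B9 → ∅

DF(B3) = ["B5", "B6"]

Answer: ["B5", "B6"]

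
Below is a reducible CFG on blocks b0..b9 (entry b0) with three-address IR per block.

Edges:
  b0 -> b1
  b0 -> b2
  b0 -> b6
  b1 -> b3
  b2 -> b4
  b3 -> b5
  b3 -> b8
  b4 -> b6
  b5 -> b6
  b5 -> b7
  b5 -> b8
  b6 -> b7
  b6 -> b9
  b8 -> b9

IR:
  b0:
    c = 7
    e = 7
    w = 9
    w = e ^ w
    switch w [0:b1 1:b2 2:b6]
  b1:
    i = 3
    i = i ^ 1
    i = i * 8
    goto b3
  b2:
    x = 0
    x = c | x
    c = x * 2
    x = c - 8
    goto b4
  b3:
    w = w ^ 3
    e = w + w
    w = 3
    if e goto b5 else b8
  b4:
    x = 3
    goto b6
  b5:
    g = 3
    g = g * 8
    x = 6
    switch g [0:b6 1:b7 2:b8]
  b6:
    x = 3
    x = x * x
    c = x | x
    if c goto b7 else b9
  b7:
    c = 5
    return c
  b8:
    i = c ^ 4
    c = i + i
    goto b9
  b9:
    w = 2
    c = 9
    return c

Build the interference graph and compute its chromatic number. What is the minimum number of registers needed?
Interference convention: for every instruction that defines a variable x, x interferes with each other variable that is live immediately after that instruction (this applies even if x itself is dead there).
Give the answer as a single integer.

Per-block:
  b0: {c,e,w} / ∅
  b1: {i} / ∅
  b2: {c,x} / {c}
  b3: {e,w} / {w}
  b4: {x} / ∅
  b5: {g,x} / ∅
  b6: {c,x} / ∅
  b7: {c} / ∅
  b8: {c,i} / {c}
  b9: {c,w} / ∅

Backward fixpoint:
  b0 li=∅ lo={c,w}
  b1 li={c,w} lo={c,w}
  b2 li={c} lo=∅
  b3 li={c,w} lo={c}
  b4 li=∅ lo=∅
  b5 li={c} lo={c}
  b6 li=∅ lo=∅
  b7 li=∅ lo=∅
  b8 li={c} lo=∅
  b9 li=∅ lo=∅

Conflict graph:
  c — {e,g,i,w,x}
  e — {c,w}
  g — {c,x}
  i — {c,w}
  w — {c,e,i}
  x — {c,g}

Colouring:
  lower bound: {c,e,w} mutually conflict ⇒ χ ≥ 3
  assign c→c0 e→c2 g→c1 i→c2 w→c1 x→c2 — no edge inside a register ⇒ χ ≤ 3
  χ = 3

Answer: 3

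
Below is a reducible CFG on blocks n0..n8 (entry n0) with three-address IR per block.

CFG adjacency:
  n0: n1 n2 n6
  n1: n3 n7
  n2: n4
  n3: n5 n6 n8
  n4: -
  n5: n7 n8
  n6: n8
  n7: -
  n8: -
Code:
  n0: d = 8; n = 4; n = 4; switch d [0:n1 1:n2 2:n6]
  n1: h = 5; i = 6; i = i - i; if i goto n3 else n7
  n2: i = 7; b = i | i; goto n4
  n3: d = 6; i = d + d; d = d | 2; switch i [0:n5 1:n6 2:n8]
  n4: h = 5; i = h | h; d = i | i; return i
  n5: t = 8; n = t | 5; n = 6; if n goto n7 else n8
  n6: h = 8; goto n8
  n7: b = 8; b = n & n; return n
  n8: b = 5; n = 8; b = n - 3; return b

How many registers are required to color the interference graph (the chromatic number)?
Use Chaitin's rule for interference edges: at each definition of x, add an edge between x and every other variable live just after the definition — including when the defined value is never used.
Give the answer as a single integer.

def/use:
  n0 def {d,n} use ∅
  n1 def {h,i} use ∅
  n2 def {b,i} use ∅
  n3 def {d,i} use ∅
  n4 def {d,h,i} use ∅
  n5 def {n,t} use ∅
  n6 def {h} use ∅
  n7 def {b} use {n}
  n8 def {b,n} use ∅

Liveness:
  n0: in=∅ out={n}
  n1: in={n} out={n}
  n2: in=∅ out=∅
  n3: in=∅ out=∅
  n4: in=∅ out=∅
  n5: in=∅ out={n}
  n6: in=∅ out=∅
  n7: in={n} out=∅
  n8: in=∅ out=∅

Conflict graph:
  b — {n}
  d — {i,n}
  h — {n}
  i — {d,n}
  n — {b,d,h,i}
  t — ∅

Chromatic number:
  clique {d,i,n} ⇒ need ≥ 3
  assign b→r1 d→r1 h→r1 i→r2 n→r0 t→r0 — no edge inside a register ⇒ χ ≤ 3
  χ = 3

Answer: 3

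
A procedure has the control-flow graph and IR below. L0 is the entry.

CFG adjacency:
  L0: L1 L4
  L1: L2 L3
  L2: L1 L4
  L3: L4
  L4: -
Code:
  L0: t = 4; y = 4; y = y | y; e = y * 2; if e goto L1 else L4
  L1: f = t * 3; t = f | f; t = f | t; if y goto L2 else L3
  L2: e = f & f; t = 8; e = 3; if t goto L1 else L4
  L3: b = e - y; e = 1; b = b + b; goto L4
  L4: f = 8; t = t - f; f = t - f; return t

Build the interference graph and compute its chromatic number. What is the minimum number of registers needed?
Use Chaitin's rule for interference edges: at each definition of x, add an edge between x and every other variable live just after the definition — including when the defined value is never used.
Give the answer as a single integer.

Answer: 4

Working:
def/use:
  L0 def {e,t,y} use ∅
  L1 def {f,t} use {t,y}
  L2 def {e,t} use {f}
  L3 def {b,e} use {e,y}
  L4 def {f,t} use {t}

Liveness:
  live L0: ∅→{e,t,y}
  live L1: {e,t,y}→{e,f,t,y}
  live L2: {f,y}→{e,t,y}
  live L3: {e,t,y}→{t}
  live L4: {t}→∅

Conflict graph:
  b: {e,t}
  e: {b,f,t,y}
  f: {e,t,y}
  t: {b,e,f,y}
  y: {e,f,t}

Chromatic number:
  {e,f,t,y} pairwise interfere (4-clique) ⇒ χ ≥ 4
  4-colouring: R0={e}  R1={t}  R2={b,f}  R3={y}
  χ = 4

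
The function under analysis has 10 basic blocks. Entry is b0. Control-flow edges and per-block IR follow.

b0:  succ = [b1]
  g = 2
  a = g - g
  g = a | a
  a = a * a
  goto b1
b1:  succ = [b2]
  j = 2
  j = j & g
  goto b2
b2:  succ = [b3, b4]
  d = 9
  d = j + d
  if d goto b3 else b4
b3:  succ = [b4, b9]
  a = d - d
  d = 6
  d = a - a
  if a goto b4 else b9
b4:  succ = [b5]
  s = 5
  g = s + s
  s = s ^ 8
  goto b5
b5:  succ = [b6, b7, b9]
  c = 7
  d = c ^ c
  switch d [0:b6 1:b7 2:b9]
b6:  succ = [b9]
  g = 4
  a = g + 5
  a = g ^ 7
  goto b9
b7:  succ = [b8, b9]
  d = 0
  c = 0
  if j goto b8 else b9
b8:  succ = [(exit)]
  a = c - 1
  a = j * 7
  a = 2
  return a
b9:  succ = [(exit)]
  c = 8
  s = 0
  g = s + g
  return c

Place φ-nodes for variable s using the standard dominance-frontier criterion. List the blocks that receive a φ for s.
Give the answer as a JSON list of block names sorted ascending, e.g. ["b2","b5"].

Answer: ["b9"]

Analysis:
idom tree: b1←b0 b2←b1 b3←b2 b4←b2 b5←b4 b6←b5 b7←b5 b8←b7 b9←b2
Dom∩ at merges:
  b4: preds {b2,b3}: {b0,b1,b2} ∩ {b0,b1,b2,b3} = {b0,b1,b2}; idom=b2
  b9: preds {b3,b5,b6,b7}: {b0,b1,b2,b3} ∩ {b0,b1,b2,b4,b5} ∩ {b0,b1,b2,b4,b5,b6} ∩ {b0,b1,b2,b4,b5,b7} = {b0,b1,b2}; idom=b2

Frontier:
  join b4 pred b2: · stop@b2
  join b4 pred b3: b3 stop@b2
  join b9 pred b3: b3 stop@b2
  join b9 pred b5: b5→b4 stop@b2
  join b9 pred b6: b6→b5→b4 stop@b2
  join b9 pred b7: b7→b5→b4 stop@b2
  DF(b0)=∅
  DF(b1)=∅
  DF(b2)=∅
  DF(b3)={b4,b9}
  DF(b4)={b9}
  DF(b5)={b9}
  DF(b6)={b9}
  DF(b7)={b9}
  DF(b8)=∅
  DF(b9)=∅

φ for s: defs {b4,b9}
  DF⁺ = {b9}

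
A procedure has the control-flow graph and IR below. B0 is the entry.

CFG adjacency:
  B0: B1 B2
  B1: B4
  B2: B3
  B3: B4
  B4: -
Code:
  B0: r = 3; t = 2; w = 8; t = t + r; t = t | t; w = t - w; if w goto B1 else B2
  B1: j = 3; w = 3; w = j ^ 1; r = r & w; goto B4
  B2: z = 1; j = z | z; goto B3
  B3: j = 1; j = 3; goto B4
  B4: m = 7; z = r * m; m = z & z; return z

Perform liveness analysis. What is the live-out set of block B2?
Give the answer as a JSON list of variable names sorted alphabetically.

Per-block:
  B0 def {r,t,w} use ∅
  B1 def {j,r,w} use {r}
  B2 def {j,z} use ∅
  B3 def {j} use ∅
  B4 def {m,z} use {r}

Live sets:
  live B0: ∅→{r}
  live B1: {r}→{r}
  live B2: {r}→{r}
  live B3: {r}→{r}
  live B4: {r}→∅

live-out(B2) = ["r"]

Answer: ["r"]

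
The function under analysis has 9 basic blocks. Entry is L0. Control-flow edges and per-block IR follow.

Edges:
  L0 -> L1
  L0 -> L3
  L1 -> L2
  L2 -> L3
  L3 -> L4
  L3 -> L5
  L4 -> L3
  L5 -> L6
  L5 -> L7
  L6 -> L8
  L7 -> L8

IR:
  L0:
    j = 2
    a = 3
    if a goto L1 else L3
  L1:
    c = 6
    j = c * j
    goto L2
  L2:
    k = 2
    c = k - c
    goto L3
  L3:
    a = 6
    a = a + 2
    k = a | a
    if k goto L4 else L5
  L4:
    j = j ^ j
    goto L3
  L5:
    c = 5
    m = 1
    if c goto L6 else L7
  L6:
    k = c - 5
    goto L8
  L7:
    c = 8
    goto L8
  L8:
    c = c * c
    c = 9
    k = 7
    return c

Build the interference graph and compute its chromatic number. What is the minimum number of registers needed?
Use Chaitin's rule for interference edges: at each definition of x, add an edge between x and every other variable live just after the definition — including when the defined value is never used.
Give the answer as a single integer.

Per-block:
  L0: def={a,j} ue=∅
  L1: def={c,j} ue={j}
  L2: def={c,k} ue={c}
  L3: def={a,k} ue=∅
  L4: def={j} ue={j}
  L5: def={c,m} ue=∅
  L6: def={k} ue={c}
  L7: def={c} ue=∅
  L8: def={c,k} ue={c}

Backward fixpoint:
  L0 li=∅ lo={j}
  L1 li={j} lo={c,j}
  L2 li={c,j} lo={j}
  L3 li={j} lo={j}
  L4 li={j} lo={j}
  L5 li=∅ lo={c}
  L6 li={c} lo={c}
  L7 li=∅ lo={c}
  L8 li={c} lo=∅

Interfere edges:
  a: {j}
  c: {j,k,m}
  j: {a,c,k}
  k: {c,j}
  m: {c}

Colouring:
  lower bound: {c,j,k} mutually conflict ⇒ χ ≥ 3
  3-colouring: r0={a,c}  r1={j,m}  r2={k}
  χ = 3

Answer: 3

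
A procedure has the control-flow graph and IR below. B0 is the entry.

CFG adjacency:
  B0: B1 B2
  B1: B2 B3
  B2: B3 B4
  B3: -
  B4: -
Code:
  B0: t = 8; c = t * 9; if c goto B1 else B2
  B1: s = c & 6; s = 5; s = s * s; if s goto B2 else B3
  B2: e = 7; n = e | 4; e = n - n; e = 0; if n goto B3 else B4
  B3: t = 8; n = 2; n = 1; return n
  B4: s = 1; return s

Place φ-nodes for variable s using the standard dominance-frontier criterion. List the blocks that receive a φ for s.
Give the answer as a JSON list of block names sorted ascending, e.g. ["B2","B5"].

idom tree: B1←B0 B2←B0 B3←B0 B4←B2
Dom∩ at merges:
  B2: preds {B0,B1}: {B0} ∩ {B0,B1} = {B0}; idom=B0
  B3: preds {B1,B2}: {B0,B1} ∩ {B0,B2} = {B0}; idom=B0

Frontier:
  join B2 pred B0: · stop@B0
  join B2 pred B1: B1 stop@B0
  join B3 pred B1: B1 stop@B0
  join B3 pred B2: B2 stop@B0
  DF(B0)=∅
  DF(B1)={B2,B3}
  DF(B2)={B3}
  DF(B3)=∅
  DF(B4)=∅

φ for s: defs {B1,B4}
  DF⁺ = {B2,B3}

Answer: ["B2", "B3"]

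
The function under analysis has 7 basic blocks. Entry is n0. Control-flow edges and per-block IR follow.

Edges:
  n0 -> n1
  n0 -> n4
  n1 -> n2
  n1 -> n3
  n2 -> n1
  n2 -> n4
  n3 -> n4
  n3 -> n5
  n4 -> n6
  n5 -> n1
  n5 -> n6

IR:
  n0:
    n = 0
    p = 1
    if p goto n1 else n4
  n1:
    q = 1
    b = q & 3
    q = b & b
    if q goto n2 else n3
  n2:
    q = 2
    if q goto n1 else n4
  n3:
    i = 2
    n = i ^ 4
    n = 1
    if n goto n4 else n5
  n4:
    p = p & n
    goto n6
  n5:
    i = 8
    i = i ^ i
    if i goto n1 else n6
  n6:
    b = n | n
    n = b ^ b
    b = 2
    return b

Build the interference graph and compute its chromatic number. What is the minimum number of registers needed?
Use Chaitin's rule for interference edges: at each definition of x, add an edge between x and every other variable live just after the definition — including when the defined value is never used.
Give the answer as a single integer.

Answer: 3

Derivation:
Block summaries:
  n0: {n,p} / ∅
  n1: {b,q} / ∅
  n2: {q} / ∅
  n3: {i,n} / ∅
  n4: {p} / {n,p}
  n5: {i} / ∅
  n6: {b,n} / {n}

Backward fixpoint:
  live n0: ∅→{n,p}
  live n1: {n,p}→{n,p}
  live n2: {n,p}→{n,p}
  live n3: {p}→{n,p}
  live n4: {n,p}→{n}
  live n5: {n,p}→{n,p}
  live n6: {n}→∅

Interference:
  b: {n,p}
  i: {n,p}
  n: {b,i,p,q}
  p: {b,i,n,q}
  q: {n,p}

Registers:
  {b,n,p} pairwise interfere (3-clique) ⇒ χ ≥ 3
  3-colouring: R0={n}  R1={p}  R2={b,i,q}
  χ = 3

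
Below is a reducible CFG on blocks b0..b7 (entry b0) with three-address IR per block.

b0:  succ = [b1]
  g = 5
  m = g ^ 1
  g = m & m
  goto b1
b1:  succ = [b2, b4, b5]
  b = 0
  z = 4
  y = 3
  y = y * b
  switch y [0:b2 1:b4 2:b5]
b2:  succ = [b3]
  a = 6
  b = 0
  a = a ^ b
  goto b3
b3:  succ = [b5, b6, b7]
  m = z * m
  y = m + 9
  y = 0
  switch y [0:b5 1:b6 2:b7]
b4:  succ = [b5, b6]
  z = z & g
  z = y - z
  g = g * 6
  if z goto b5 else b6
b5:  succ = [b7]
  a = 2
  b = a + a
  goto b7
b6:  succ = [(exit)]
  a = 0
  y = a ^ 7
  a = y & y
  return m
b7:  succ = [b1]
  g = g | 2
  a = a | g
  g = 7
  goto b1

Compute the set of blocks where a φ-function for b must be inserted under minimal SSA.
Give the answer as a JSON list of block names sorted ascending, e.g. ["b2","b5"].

idom tree: b1←b0 b2←b1 b3←b2 b4←b1 b5←b1 b6←b1 b7←b1
Join-block Dom:
  b1: preds {b0,b7}: {b0} ∩ {b0,b1,b7} = {b0}; idom=b0
  b5: preds {b1,b3,b4}: {b0,b1} ∩ {b0,b1,b2,b3} ∩ {b0,b1,b4} = {b0,b1}; idom=b1
  b6: preds {b3,b4}: {b0,b1,b2,b3} ∩ {b0,b1,b4} = {b0,b1}; idom=b1
  b7: preds {b3,b5}: {b0,b1,b2,b3} ∩ {b0,b1,b5} = {b0,b1}; idom=b1

DF derivation:
  join b1 pred b0: · stop@b0
  join b1 pred b7: b7→b1 stop@b0
  join b5 pred b1: · stop@b1
  join b5 pred b3: b3→b2 stop@b1
  join b5 pred b4: b4 stop@b1
  join b6 pred b3: b3→b2 stop@b1
  join b6 pred b4: b4 stop@b1
  join b7 pred b3: b3→b2 stop@b1
  join b7 pred b5: b5 stop@b1
  b0: DF=∅
  b1: DF={b1}
  b2: DF={b5,b6,b7}
  b3: DF={b5,b6,b7}
  b4: DF={b5,b6}
  b5: DF={b7}
  b6: DF=∅
  b7: DF={b1}

φ for b: defs {b1,b2,b5}
  DF⁺ = {b1,b5,b6,b7}

Answer: ["b1", "b5", "b6", "b7"]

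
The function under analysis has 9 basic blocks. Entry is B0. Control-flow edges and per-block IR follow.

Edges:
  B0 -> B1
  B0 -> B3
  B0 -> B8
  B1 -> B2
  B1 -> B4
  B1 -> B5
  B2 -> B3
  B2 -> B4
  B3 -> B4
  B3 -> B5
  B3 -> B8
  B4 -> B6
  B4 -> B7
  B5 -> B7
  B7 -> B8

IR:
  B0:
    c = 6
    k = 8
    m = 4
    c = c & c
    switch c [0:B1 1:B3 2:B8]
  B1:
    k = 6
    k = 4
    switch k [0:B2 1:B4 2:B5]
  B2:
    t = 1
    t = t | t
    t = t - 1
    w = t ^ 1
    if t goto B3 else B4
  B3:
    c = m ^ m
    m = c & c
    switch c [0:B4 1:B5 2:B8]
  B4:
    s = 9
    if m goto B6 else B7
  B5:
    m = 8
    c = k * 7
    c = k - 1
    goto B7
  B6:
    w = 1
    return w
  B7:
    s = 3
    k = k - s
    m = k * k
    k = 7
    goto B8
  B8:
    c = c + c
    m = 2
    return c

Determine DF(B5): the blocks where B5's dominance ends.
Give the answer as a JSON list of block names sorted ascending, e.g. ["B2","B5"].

idom tree: B1←B0 B2←B1 B3←B0 B4←B0 B5←B0 B6←B4 B7←B0 B8←B0
Dom at joins:
  B3: preds {B0,B2}: {B0} ∩ {B0,B1,B2} = {B0}; idom=B0
  B4: preds {B1,B2,B3}: {B0,B1} ∩ {B0,B1,B2} ∩ {B0,B3} = {B0}; idom=B0
  B5: preds {B1,B3}: {B0,B1} ∩ {B0,B3} = {B0}; idom=B0
  B7: preds {B4,B5}: {B0,B4} ∩ {B0,B5} = {B0}; idom=B0
  B8: preds {B0,B3,B7}: {B0} ∩ {B0,B3} ∩ {B0,B7} = {B0}; idom=B0

DF derivation:
  B3←B0: walk · to B0
  B3←B2: walk B2→B1 to B0
  B4←B1: walk B1 to B0
  B4←B2: walk B2→B1 to B0
  B4←B3: walk B3 to B0
  B5←B1: walk B1 to B0
  B5←B3: walk B3 to B0
  B7←B4: walk B4 to B0
  B7←B5: walk B5 to B0
  B8←B0: walk · to B0
  B8←B3: walk B3 to B0
  B8←B7: walk B7 to B0
  DF(B0)=∅
  DF(B1)={B3,B4,B5}
  DF(B2)={B3,B4}
  DF(B3)={B4,B5,B8}
  DF(B4)={B7}
  DF(B5)={B7}
  DF(B6)=∅
  DF(B7)={B8}
  DF(B8)=∅

DF(B5) = ["B7"]

Answer: ["B7"]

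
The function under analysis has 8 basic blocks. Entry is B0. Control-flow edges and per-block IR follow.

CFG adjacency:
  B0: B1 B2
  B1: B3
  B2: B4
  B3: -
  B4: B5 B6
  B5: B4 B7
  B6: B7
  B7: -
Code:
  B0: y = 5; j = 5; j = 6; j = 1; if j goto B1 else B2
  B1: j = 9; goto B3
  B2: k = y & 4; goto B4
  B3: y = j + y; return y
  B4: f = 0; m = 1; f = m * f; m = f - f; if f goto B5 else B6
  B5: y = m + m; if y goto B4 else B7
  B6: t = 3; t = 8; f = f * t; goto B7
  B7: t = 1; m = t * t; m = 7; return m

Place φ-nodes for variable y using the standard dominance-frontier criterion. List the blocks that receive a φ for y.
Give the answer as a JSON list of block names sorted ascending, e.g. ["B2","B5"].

idom tree: B1←B0 B2←B0 B3←B1 B4←B2 B5←B4 B6←B4 B7←B4
Dom at joins:
  B4: preds {B2,B5}: {B0,B2} ∩ {B0,B2,B4,B5} = {B0,B2}; idom=B2
  B7: preds {B5,B6}: {B0,B2,B4,B5} ∩ {B0,B2,B4,B6} = {B0,B2,B4}; idom=B4

DF walk-up:
  join B4 pred B2: · stop@B2
  join B4 pred B5: B5→B4 stop@B2
  join B7 pred B5: B5 stop@B4
  join B7 pred B6: B6 stop@B4
  B0: DF=∅
  B1: DF=∅
  B2: DF=∅
  B3: DF=∅
  B4: DF={B4}
  B5: DF={B4,B7}
  B6: DF={B7}
  B7: DF=∅

φ for y: defs {B0,B3,B5}
  DF⁺ = {B4,B7}

Answer: ["B4", "B7"]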